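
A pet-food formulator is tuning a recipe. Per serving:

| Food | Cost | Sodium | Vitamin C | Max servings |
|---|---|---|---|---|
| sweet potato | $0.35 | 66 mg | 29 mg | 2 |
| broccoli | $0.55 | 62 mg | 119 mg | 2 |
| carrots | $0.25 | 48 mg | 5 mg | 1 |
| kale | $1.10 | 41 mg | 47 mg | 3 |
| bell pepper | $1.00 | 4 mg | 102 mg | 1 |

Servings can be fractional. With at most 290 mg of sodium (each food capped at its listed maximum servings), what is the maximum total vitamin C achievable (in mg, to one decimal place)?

498.1 mg

Vitamin C per mg sodium: bell pepper 25.5, broccoli 1.919, kale 1.146, sweet potato 0.4394, carrots 0.1042.
Take 1 serving of bell pepper: uses 4 mg sodium, +102.0 mg vitamin C (running total 102.0 mg).
Take 2 servings of broccoli: uses 124 mg sodium, +238.0 mg vitamin C (running total 340.0 mg).
Take 3 servings of kale: uses 123 mg sodium, +141.0 mg vitamin C (running total 481.0 mg).
Take 0.5909 servings of sweet potato: uses 39 mg sodium, +17.1 mg vitamin C (running total 498.1 mg).
Filling greedily by vitamin C-per-mg sodium is optimal for one linear limit, giving 498.1 mg.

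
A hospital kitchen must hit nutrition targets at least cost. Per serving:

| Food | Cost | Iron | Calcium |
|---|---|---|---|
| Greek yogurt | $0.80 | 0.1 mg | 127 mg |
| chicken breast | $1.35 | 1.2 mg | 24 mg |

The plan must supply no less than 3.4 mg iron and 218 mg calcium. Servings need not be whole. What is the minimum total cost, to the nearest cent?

$4.65

Minimising a linear cost over {iron ≥ 3.4, calcium ≥ 218, servings ≥ 0} — the optimum is at a vertex, using one or two foods.
Greek yogurt only: max(3.4/0.1, 218/127) = 34 servings → $27.20.
chicken breast only: max(3.4/1.2, 218/24) = 9.083 servings → $12.26.
Greek yogurt + chicken breast with both tight: 1.2 servings and 2.733 servings → $4.65.
The minimum over all feasible corners is $4.65.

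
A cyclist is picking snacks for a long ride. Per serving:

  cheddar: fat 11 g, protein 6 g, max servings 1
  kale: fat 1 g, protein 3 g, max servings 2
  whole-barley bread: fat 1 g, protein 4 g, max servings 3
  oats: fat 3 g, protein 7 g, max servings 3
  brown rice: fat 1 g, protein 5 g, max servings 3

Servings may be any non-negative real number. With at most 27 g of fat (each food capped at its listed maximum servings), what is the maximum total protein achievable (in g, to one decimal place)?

59.5 g

Protein per g fat: brown rice 5, whole-barley bread 4, kale 3, oats 2.333, cheddar 0.5455.
Take 3 servings of brown rice: uses 3 g fat, +15.0 g protein (running total 15.0 g).
Take 3 servings of whole-barley bread: uses 3 g fat, +12.0 g protein (running total 27.0 g).
Take 2 servings of kale: uses 2 g fat, +6.0 g protein (running total 33.0 g).
Take 3 servings of oats: uses 9 g fat, +21.0 g protein (running total 54.0 g).
Take 0.9091 servings of cheddar: uses 10 g fat, +5.5 g protein (running total 59.5 g).
Filling greedily by protein-per-g fat is optimal for one linear limit, giving 59.5 g.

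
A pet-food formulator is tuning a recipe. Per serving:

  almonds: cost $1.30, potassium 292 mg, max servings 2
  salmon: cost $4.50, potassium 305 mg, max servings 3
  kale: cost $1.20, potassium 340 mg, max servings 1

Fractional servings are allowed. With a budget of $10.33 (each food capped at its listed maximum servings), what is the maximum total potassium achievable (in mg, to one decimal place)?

Potassium per dollar: kale 283.3, almonds 224.6, salmon 67.78.
Take 1 serving of kale: spends $1.20, +340.0 mg potassium (running total 340.0 mg).
Take 2 servings of almonds: spends $2.60, +584.0 mg potassium (running total 924.0 mg).
Take 1.451 servings of salmon: spends $6.53, +442.6 mg potassium (running total 1366.6 mg).
Filling greedily by potassium-per-dollar is optimal for one linear limit, giving 1366.6 mg.

1366.6 mg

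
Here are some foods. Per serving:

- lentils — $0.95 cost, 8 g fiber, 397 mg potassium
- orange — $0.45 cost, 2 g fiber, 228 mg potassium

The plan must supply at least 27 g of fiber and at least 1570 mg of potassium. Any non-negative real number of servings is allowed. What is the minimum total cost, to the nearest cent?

$3.59

For a min-cost LP with two ≥-constraints, a basic feasible solution has at most two positive variables.
lentils only: max(27/8, 1570/397) = 3.955 servings → $3.76.
orange only: max(27/2, 1570/228) = 13.5 servings → $6.08.
lentils + orange with both tight: 2.928 servings and 1.787 servings → $3.59.
The minimum over all feasible corners is $3.59.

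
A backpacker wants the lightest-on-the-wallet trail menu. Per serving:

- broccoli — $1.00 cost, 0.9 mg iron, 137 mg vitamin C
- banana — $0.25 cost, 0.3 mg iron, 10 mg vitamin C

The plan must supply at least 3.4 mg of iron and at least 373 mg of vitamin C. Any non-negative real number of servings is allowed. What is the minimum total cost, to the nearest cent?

$3.44

Compare the cost at each extreme point of the feasible region.
broccoli only: max(3.4/0.9, 373/137) = 3.778 servings → $3.78.
banana only: max(3.4/0.3, 373/10) = 37.3 servings → $9.32.
broccoli + banana with both tight: 2.427 servings and 4.053 servings → $3.44.
The minimum over all feasible corners is $3.44.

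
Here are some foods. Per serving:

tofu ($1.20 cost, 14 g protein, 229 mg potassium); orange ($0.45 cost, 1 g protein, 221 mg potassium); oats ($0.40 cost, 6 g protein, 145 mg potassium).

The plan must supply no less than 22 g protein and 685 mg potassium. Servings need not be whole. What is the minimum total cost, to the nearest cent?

$1.77

Compare the cost at each extreme point of the feasible region.
tofu only: max(22/14, 685/229) = 2.991 servings → $3.59.
orange only: max(22/1, 685/221) = 22 servings → $9.90.
oats only: max(22/6, 685/145) = 4.724 servings → $1.89.
tofu + orange with both tight: 1.458 servings and 1.589 servings → $2.46.
tofu + oats: the both-tight solution has a negative serving — not a feasible corner.
orange + oats with both tight: 0.779 servings and 3.537 servings → $1.77.
Cheapest feasible corner: $1.77.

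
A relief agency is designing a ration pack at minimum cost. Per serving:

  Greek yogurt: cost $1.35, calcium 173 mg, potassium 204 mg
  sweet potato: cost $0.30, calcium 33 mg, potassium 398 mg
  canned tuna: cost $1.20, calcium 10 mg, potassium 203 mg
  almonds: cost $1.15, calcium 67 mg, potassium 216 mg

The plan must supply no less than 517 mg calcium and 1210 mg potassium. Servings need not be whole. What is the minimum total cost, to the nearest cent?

A basic optimal solution has at most two foods positive. Try each food alone and each pair with both targets met exactly.
Greek yogurt only: max(517/173, 1210/204) = 5.931 servings → $8.01.
sweet potato only: max(517/33, 1210/398) = 15.67 servings → $4.70.
canned tuna only: max(517/10, 1210/203) = 51.7 servings → $62.04.
almonds only: max(517/67, 1210/216) = 7.716 servings → $8.87.
Greek yogurt + sweet potato with both tight: 2.67 servings and 1.672 servings → $4.11.
Greek yogurt + canned tuna with both tight: 2.807 servings and 3.14 servings → $7.56.
Greek yogurt + almonds with both tight: 1.291 servings and 4.382 servings → $6.78.
sweet potato + canned tuna: the both-tight solution has a negative serving — not a feasible corner.
sweet potato + almonds with both targets exact would need a negative amount; discard.
canned tuna + almonds with both targets exact would need a negative amount; discard.
Cheapest feasible corner: $4.11.

$4.11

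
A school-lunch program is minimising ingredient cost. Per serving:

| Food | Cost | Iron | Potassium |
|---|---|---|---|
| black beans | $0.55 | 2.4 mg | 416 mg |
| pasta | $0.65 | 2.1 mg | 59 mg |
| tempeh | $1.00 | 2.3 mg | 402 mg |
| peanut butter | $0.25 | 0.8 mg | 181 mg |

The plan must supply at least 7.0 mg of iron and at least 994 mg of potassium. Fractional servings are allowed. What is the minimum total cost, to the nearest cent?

$1.60

Two binding constraints pin down two serving amounts, so the optimal mix uses at most two foods. The candidates are each food alone (scaled to the tighter of iron/potassium) and each pair with both constraints tight.
black beans only: max(7.0/2.4, 994/416) = 2.917 servings → $1.60.
pasta only: max(7.0/2.1, 994/59) = 16.85 servings → $10.95.
tempeh only: max(7.0/2.3, 994/402) = 3.043 servings → $3.04.
peanut butter only: max(7.0/0.8, 994/181) = 8.75 servings → $2.19.
black beans + pasta with both tight: 2.287 servings and 0.7191 servings → $1.73.
black beans + tempeh: the both-tight solution has a negative serving — not a feasible corner.
black beans + peanut butter with both targets exact would need a negative amount; discard.
pasta + tempeh with both tight: 0.745 servings and 2.363 servings → $2.85.
pasta + peanut butter with both tight: 1.417 servings and 5.03 servings → $2.18.
tempeh + peanut butter with both targets exact would need a negative amount; discard.
Cheapest feasible corner: $1.60.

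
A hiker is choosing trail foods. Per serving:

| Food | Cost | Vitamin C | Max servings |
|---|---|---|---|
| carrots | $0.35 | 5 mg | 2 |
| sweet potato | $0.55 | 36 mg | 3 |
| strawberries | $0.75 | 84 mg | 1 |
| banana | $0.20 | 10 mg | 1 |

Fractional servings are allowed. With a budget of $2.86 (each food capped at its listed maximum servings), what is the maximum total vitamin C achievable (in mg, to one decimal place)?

Vitamin C per dollar: strawberries 112, sweet potato 65.45, banana 50, carrots 14.29.
Take 1 serving of strawberries: spends $0.75, +84.0 mg vitamin C (running total 84.0 mg).
Take 3 servings of sweet potato: spends $1.65, +108.0 mg vitamin C (running total 192.0 mg).
Take 1 serving of banana: spends $0.20, +10.0 mg vitamin C (running total 202.0 mg).
Take 0.7429 servings of carrots: spends $0.26, +3.7 mg vitamin C (running total 205.7 mg).
Filling greedily by vitamin C-per-dollar is optimal for one linear limit, giving 205.7 mg.

205.7 mg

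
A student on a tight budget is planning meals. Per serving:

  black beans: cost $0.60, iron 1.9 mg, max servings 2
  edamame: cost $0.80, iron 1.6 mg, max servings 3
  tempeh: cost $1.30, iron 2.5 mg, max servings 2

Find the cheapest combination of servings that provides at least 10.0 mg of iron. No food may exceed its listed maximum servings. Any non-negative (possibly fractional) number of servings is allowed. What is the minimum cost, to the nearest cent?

$4.33

Cost per mg of iron: black beans $0.3158, edamame $0.5000, tempeh $0.5200.
Take 2 servings of black beans: +3.8 mg iron for $1.20 (total $1.20, still need 6.2 mg).
Take 3 servings of edamame: +4.8 mg iron for $2.40 (total $3.60, still need 1.4 mg).
Take 0.56 servings of tempeh: +1.4 mg iron for $0.73 (total $4.33, still need 0.0 mg).
Filling from the cheapest source first is optimal under one linear minimum: $4.33.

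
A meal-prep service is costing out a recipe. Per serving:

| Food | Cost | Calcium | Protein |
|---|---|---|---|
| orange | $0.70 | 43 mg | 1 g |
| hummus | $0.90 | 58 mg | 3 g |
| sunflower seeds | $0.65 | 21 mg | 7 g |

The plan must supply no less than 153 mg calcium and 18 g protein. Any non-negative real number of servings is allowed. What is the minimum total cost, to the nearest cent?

$2.93

With two linear requirements the optimum uses one or two foods; enumerate the corners.
orange only: max(153/43, 18/1) = 18 servings → $12.60.
hummus only: max(153/58, 18/3) = 6 servings → $5.40.
sunflower seeds only: max(153/21, 18/7) = 7.286 servings → $4.74.
orange + hummus: intersection lies outside the first quadrant.
orange + sunflower seeds with both tight: 2.475 servings and 2.218 servings → $3.17.
hummus + sunflower seeds with both tight: 2.02 servings and 1.706 servings → $2.93.
Cheapest feasible corner: $2.93.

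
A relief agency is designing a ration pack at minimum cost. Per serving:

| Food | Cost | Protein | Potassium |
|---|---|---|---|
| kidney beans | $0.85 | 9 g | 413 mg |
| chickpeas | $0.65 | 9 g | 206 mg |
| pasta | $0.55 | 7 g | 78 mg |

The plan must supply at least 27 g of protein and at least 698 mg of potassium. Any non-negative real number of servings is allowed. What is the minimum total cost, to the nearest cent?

$2.03

kidney beans only: max(27/9, 698/413) = 3 servings → $2.55.
chickpeas only: max(27/9, 698/206) = 3.388 servings → $2.20.
pasta only: max(27/7, 698/78) = 8.949 servings → $4.92.
kidney beans + chickpeas with both tight: 0.3865 servings and 2.614 servings → $2.03.
kidney beans + pasta with both tight: 1.27 servings and 2.224 servings → $2.30.
chickpeas + pasta: intersection lies outside the first quadrant.
So the least-cost plan costs $2.03.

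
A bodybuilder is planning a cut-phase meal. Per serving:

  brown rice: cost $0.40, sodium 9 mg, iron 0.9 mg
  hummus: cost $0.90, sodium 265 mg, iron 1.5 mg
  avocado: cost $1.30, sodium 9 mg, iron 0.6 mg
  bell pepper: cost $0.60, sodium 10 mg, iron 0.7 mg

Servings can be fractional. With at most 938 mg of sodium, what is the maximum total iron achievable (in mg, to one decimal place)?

Iron per mg sodium: brown rice 0.1, bell pepper 0.07, avocado 0.06667, hummus 0.00566.
With no serving limits, spend the whole sodium allowance on brown rice: 938 mg / 9 mg × 0.9 mg = 93.8 mg.

93.8 mg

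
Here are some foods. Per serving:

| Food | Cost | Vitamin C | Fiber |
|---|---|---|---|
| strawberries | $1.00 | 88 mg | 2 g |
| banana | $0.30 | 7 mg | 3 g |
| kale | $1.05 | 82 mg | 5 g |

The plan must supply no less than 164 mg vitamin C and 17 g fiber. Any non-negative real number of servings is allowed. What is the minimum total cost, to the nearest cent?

$2.67

Check every corner: each single food scaled to meet both minima, and each pair solved so both constraints bind.
strawberries only: max(164/88, 17/2) = 8.5 servings → $8.50.
banana only: max(164/7, 17/3) = 23.43 servings → $7.03.
kale only: max(164/82, 17/5) = 3.4 servings → $3.57.
strawberries + banana with both tight: 1.492 servings and 4.672 servings → $2.89.
strawberries + kale with both targets exact would need a negative amount; discard.
banana + kale with both tight: 2.72 servings and 1.768 servings → $2.67.
The minimum over all feasible corners is $2.67.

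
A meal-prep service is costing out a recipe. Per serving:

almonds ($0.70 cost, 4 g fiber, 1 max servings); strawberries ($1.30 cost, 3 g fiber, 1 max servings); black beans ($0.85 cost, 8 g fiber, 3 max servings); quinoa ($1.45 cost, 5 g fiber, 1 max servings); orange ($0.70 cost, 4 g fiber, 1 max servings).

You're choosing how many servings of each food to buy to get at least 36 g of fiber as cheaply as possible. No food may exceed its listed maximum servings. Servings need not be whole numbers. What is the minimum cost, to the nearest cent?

$5.11

Cost per g of fiber: black beans $0.1062, almonds $0.1750, orange $0.1750, quinoa $0.2900, strawberries $0.4333.
Take 3 servings of black beans: +24.0 g fiber for $2.55 (total $2.55, still need 12.0 g).
Take 1 serving of almonds: +4.0 g fiber for $0.70 (total $3.25, still need 8.0 g).
Take 1 serving of orange: +4.0 g fiber for $0.70 (total $3.95, still need 4.0 g).
Take 0.8 servings of quinoa: +4.0 g fiber for $1.16 (total $5.11, still need 0.0 g).
Greedy by cheapest-per-g is optimal for a single linear constraint, so the minimum cost is $5.11.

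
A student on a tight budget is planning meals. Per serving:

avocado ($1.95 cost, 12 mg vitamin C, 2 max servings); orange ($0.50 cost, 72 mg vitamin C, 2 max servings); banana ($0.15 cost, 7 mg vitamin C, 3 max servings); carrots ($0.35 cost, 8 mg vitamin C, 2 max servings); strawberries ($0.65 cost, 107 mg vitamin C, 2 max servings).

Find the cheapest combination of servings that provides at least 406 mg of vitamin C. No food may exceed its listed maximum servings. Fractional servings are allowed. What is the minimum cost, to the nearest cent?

$5.24

Cost per mg of vitamin C: strawberries $0.0061, orange $0.0069, banana $0.0214, carrots $0.0437, avocado $0.1625.
Take 2 servings of strawberries: +214.0 mg vitamin C for $1.30 (total $1.30, still need 192.0 mg).
Take 2 servings of orange: +144.0 mg vitamin C for $1.00 (total $2.30, still need 48.0 mg).
Take 3 servings of banana: +21.0 mg vitamin C for $0.45 (total $2.75, still need 27.0 mg).
Take 2 servings of carrots: +16.0 mg vitamin C for $0.70 (total $3.45, still need 11.0 mg).
Take 0.9167 servings of avocado: +11.0 mg vitamin C for $1.79 (total $5.24, still need 0.0 mg).
Greedy by cheapest-per-mg is optimal for a single linear constraint, so the minimum cost is $5.24.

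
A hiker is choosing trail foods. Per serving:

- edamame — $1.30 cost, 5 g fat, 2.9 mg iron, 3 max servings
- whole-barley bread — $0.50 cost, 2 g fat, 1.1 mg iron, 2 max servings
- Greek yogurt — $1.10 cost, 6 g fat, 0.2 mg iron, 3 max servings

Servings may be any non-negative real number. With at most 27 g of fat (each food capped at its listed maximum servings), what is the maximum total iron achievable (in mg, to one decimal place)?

11.2 mg

Iron per g fat: edamame 0.58, whole-barley bread 0.55, Greek yogurt 0.03333.
Take 3 servings of edamame: uses 15 g fat, +8.7 mg iron (running total 8.7 mg).
Take 2 servings of whole-barley bread: uses 4 g fat, +2.2 mg iron (running total 10.9 mg).
Take 1.333 servings of Greek yogurt: uses 8 g fat, +0.3 mg iron (running total 11.2 mg).
Greedy by best ratio exhausts the fat allowance optimally: 11.2 mg.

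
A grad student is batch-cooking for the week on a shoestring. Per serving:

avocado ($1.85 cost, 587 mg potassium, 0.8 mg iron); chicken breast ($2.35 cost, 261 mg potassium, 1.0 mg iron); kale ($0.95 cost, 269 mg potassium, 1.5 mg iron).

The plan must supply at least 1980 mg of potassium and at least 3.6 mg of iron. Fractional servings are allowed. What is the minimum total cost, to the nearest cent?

$6.32

avocado only: max(1980/587, 3.6/0.8) = 4.5 servings → $8.32.
chicken breast only: max(1980/261, 3.6/1.0) = 7.586 servings → $17.83.
kale only: max(1980/269, 3.6/1.5) = 7.361 servings → $6.99.
avocado + chicken breast with both tight: 2.751 servings and 1.399 servings → $8.38.
avocado + kale with both tight: 3.009 servings and 0.7954 servings → $6.32.
chicken breast + kale: intersection lies outside the first quadrant.
Cheapest feasible corner: $6.32.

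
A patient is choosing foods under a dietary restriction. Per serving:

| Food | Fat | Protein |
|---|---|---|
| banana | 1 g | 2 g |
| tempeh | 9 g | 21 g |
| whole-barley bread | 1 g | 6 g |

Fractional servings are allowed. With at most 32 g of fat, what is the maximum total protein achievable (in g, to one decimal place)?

Protein per g fat: whole-barley bread 6, tempeh 2.333, banana 2.
With no serving limits, spend the whole fat allowance on whole-barley bread: 32 g / 1 g × 6 g = 192.0 g.

192.0 g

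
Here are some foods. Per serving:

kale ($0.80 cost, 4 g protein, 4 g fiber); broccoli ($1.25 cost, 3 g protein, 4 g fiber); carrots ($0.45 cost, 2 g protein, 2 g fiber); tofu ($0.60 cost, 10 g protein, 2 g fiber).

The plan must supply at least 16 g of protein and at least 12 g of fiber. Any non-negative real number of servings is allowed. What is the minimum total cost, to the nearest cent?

$2.50

kale only: max(16/4, 12/4) = 4 servings → $3.20.
broccoli only: max(16/3, 12/4) = 5.333 servings → $6.67.
carrots only: max(16/2, 12/2) = 8 servings → $3.60.
tofu only: max(16/10, 12/2) = 6 servings → $3.60.
kale + broccoli with both targets exact would need a negative amount; discard.
kale + carrots (both tight): parallel constraints — no distinct corner.
kale + tofu with both tight: 2.75 servings and 0.5 servings → $2.50.
broccoli + carrots: intersection lies outside the first quadrant.
broccoli + tofu with both tight: 2.588 servings and 0.8235 servings → $3.73.
carrots + tofu with both tight: 5.5 servings and 0.5 servings → $2.77.
Cheapest feasible corner: $2.50.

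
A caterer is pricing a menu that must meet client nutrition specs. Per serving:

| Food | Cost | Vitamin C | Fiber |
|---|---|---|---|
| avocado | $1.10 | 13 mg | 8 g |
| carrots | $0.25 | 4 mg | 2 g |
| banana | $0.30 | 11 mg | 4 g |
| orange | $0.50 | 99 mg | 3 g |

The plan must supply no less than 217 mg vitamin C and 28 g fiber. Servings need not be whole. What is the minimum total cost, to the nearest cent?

The cheapest plan sits at a corner of the feasible region — with two constraints it uses at most two foods.
avocado only: max(217/13, 28/8) = 16.69 servings → $18.36.
carrots only: max(217/4, 28/2) = 54.25 servings → $13.56.
banana only: max(217/11, 28/4) = 19.73 servings → $5.92.
orange only: max(217/99, 28/3) = 9.333 servings → $4.67.
avocado + carrots: the both-tight solution has a negative serving — not a feasible corner.
avocado + banana with both targets exact would need a negative amount; discard.
avocado + orange with both tight: 2.817 servings and 1.822 servings → $4.01.
carrots + banana: the both-tight solution has a negative serving — not a feasible corner.
carrots + orange with both tight: 11.4 servings and 1.731 servings → $3.72.
banana + orange with both tight: 5.843 servings and 1.543 servings → $2.52.
Cheapest feasible corner: $2.52.

$2.52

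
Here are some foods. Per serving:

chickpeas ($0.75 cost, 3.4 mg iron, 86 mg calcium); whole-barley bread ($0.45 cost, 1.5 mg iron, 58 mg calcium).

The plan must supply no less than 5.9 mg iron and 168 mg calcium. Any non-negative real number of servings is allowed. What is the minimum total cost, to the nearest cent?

$1.41

With two linear requirements the optimum uses one or two foods; enumerate the corners.
chickpeas only: max(5.9/3.4, 168/86) = 1.953 servings → $1.47.
whole-barley bread only: max(5.9/1.5, 168/58) = 3.933 servings → $1.77.
chickpeas + whole-barley bread with both tight: 1.323 servings and 0.9355 servings → $1.41.
The minimum over all feasible corners is $1.41.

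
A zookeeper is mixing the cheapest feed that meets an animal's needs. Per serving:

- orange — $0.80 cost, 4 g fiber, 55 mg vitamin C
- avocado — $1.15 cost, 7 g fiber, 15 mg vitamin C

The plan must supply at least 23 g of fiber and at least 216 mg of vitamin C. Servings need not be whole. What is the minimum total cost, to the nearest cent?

For a min-cost LP with two ≥-constraints, a basic feasible solution has at most two positive variables.
orange only: max(23/4, 216/55) = 5.75 servings → $4.60.
avocado only: max(23/7, 216/15) = 14.4 servings → $16.56.
orange + avocado with both tight: 3.591 servings and 1.234 servings → $4.29.
Cheapest feasible corner: $4.29.

$4.29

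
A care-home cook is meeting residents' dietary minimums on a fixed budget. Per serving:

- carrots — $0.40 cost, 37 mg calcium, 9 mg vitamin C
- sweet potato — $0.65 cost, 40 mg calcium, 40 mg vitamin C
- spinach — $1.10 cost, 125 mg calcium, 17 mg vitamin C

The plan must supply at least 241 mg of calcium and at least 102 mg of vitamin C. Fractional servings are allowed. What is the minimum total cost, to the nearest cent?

$2.72

carrots only: max(241/37, 102/9) = 11.33 servings → $4.53.
sweet potato only: max(241/40, 102/40) = 6.025 servings → $3.92.
spinach only: max(241/125, 102/17) = 6 servings → $6.60.
carrots + sweet potato with both tight: 4.964 servings and 1.433 servings → $2.92.
carrots + spinach with both targets exact would need a negative amount; discard.
sweet potato + spinach with both tight: 2.003 servings and 1.287 servings → $2.72.
So the least-cost plan costs $2.72.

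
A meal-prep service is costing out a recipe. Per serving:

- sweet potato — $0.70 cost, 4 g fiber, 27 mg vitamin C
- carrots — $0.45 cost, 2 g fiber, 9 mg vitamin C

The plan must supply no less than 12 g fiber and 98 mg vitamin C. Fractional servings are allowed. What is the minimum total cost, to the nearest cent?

$2.54

sweet potato only: max(12/4, 98/27) = 3.63 servings → $2.54.
carrots only: max(12/2, 98/9) = 10.89 servings → $4.90.
sweet potato + carrots with both targets exact would need a negative amount; discard.
So the least-cost plan costs $2.54.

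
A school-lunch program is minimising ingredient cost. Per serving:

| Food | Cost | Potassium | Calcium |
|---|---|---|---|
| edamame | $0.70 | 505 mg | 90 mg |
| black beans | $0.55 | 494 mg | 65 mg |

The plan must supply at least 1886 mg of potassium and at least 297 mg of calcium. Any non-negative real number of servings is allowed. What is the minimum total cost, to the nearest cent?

Compare the cost at each extreme point of the feasible region.
edamame only: max(1886/505, 297/90) = 3.735 servings → $2.61.
black beans only: max(1886/494, 297/65) = 4.569 servings → $2.51.
edamame + black beans with both tight: 2.074 servings and 1.698 servings → $2.39.
The minimum over all feasible corners is $2.39.

$2.39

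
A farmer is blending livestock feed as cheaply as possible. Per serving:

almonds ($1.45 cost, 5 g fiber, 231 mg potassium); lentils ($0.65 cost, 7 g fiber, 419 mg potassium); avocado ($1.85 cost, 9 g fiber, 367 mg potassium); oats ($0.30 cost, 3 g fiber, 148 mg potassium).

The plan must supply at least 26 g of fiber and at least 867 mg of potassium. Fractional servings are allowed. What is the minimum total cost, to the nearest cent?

$2.41

A basic optimal solution has at most two foods positive. Try each food alone and each pair with both targets met exactly.
almonds only: max(26/5, 867/231) = 5.2 servings → $7.54.
lentils only: max(26/7, 867/419) = 3.714 servings → $2.41.
avocado only: max(26/9, 867/367) = 2.889 servings → $5.34.
oats only: max(26/3, 867/148) = 8.667 servings → $2.60.
almonds + lentils: intersection lies outside the first quadrant.
almonds + avocado: intersection lies outside the first quadrant.
almonds + oats: the both-tight solution has a negative serving — not a feasible corner.
lentils + avocado: the both-tight solution has a negative serving — not a feasible corner.
lentils + oats: intersection lies outside the first quadrant.
avocado + oats: the both-tight solution has a negative serving — not a feasible corner.
The minimum over all feasible corners is $2.41.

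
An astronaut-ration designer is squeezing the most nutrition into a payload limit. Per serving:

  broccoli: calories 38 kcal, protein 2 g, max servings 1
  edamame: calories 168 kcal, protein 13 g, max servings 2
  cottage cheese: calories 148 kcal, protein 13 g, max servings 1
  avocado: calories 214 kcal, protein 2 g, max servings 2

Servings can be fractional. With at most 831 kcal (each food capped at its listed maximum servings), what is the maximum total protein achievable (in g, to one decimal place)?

43.9 g

Protein per kcal: cottage cheese 0.08784, edamame 0.07738, broccoli 0.05263, avocado 0.009346.
Take 1 serving of cottage cheese: uses 148 kcal, +13.0 g protein (running total 13.0 g).
Take 2 servings of edamame: uses 336 kcal, +26.0 g protein (running total 39.0 g).
Take 1 serving of broccoli: uses 38 kcal, +2.0 g protein (running total 41.0 g).
Take 1.444 servings of avocado: uses 309 kcal, +2.9 g protein (running total 43.9 g).
Greedy by best ratio exhausts the calories allowance optimally: 43.9 g.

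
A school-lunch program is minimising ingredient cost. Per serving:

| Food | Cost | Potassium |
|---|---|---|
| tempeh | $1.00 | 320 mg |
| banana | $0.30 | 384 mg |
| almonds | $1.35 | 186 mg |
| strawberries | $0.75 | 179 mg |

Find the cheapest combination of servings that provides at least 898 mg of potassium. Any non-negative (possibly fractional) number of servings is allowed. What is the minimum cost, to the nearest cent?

$0.70

Cost per mg of potassium: banana $0.0008, tempeh $0.0031, strawberries $0.0042, almonds $0.0073.
With no serving limits, use only banana: 898 mg / 384 mg = 2.339 servings × $0.30 = $0.70.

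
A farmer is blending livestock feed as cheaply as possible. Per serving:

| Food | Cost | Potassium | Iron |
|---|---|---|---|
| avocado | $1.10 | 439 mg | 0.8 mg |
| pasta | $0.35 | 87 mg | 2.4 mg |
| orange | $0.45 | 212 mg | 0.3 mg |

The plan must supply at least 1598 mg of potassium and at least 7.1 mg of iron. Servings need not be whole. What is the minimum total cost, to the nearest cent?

$3.74

Compare the cost at each extreme point of the feasible region.
avocado only: max(1598/439, 7.1/0.8) = 8.875 servings → $9.76.
pasta only: max(1598/87, 7.1/2.4) = 18.37 servings → $6.43.
orange only: max(1598/212, 7.1/0.3) = 23.67 servings → $10.65.
avocado + pasta with both tight: 3.27 servings and 1.868 servings → $4.25.
avocado + orange: intersection lies outside the first quadrant.
pasta + orange with both tight: 2.125 servings and 6.666 servings → $3.74.
The minimum over all feasible corners is $3.74.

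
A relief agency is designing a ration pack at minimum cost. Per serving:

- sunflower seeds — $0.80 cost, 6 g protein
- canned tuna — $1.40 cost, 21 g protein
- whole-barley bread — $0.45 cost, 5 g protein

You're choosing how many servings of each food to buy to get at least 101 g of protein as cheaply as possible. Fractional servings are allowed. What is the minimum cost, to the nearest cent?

Cost per g of protein: canned tuna $0.0667, whole-barley bread $0.0900, sunflower seeds $0.1333.
With no serving limits, use only canned tuna: 101 g / 21 g = 4.81 servings × $1.40 = $6.73.

$6.73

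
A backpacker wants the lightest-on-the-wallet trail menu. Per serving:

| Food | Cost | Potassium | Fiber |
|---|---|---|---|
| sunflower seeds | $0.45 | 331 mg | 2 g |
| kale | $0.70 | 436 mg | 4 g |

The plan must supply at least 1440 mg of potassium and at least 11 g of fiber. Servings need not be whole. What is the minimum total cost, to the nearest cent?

$2.14

A basic optimal solution has at most two foods positive. Try each food alone and each pair with both targets met exactly.
sunflower seeds only: max(1440/331, 11/2) = 5.5 servings → $2.48.
kale only: max(1440/436, 11/4) = 3.303 servings → $2.31.
sunflower seeds + kale with both tight: 2.133 servings and 1.684 servings → $2.14.
The minimum over all feasible corners is $2.14.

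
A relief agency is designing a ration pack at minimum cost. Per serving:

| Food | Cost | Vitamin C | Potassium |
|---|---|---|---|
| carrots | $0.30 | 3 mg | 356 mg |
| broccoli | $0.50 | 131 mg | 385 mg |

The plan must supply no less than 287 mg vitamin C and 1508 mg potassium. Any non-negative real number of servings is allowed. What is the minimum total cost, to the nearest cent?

Two binding constraints pin down two serving amounts, so the optimal mix uses at most two foods. The candidates are each food alone (scaled to the tighter of vitamin C/potassium) and each pair with both constraints tight.
carrots only: max(287/3, 1508/356) = 95.67 servings → $28.70.
broccoli only: max(287/131, 1508/385) = 3.917 servings → $1.96.
carrots + broccoli with both tight: 1.914 servings and 2.147 servings → $1.65.
The minimum over all feasible corners is $1.65.

$1.65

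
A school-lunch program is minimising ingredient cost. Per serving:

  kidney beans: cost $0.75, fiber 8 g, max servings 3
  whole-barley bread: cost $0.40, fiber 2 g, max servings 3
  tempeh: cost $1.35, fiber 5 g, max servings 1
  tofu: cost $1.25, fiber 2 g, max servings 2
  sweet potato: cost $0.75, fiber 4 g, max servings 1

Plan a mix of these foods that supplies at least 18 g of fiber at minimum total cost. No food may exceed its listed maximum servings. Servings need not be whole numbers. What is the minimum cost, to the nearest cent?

Cost per g of fiber: kidney beans $0.0938, sweet potato $0.1875, whole-barley bread $0.2000, tempeh $0.2700, tofu $0.6250.
Take 2.25 servings of kidney beans: +18.0 g fiber for $1.69 (total $1.69, still need 0.0 g).
Greedy by cheapest-per-g is optimal for a single linear constraint, so the minimum cost is $1.69.

$1.69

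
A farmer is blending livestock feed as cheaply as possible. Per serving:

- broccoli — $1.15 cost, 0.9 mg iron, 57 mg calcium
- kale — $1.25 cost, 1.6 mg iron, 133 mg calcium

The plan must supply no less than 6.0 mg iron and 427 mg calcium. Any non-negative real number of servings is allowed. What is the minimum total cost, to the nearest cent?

Check every corner: each single food scaled to meet both minima, and each pair solved so both constraints bind.
broccoli only: max(6.0/0.9, 427/57) = 7.491 servings → $8.61.
kale only: max(6.0/1.6, 427/133) = 3.75 servings → $4.69.
broccoli + kale with both tight: 4.028 servings and 1.484 servings → $6.49.
The minimum over all feasible corners is $4.69.

$4.69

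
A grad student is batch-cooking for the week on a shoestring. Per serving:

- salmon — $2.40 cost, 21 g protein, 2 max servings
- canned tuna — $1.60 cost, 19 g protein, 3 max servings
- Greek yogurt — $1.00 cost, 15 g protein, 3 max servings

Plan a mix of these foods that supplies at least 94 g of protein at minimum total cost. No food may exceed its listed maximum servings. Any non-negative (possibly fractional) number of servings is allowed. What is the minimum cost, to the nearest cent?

Cost per g of protein: Greek yogurt $0.0667, canned tuna $0.0842, salmon $0.1143.
Take 3 servings of Greek yogurt: +45.0 g protein for $3.00 (total $3.00, still need 49.0 g).
Take 2.579 servings of canned tuna: +49.0 g protein for $4.13 (total $7.13, still need 0.0 g).
Greedy by cheapest-per-g is optimal for a single linear constraint, so the minimum cost is $7.13.

$7.13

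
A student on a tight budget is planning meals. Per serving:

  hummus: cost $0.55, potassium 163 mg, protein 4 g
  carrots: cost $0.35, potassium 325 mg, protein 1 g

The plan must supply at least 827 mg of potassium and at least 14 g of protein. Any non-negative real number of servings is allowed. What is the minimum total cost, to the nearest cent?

$2.12

Compare the cost at each extreme point of the feasible region.
hummus only: max(827/163, 14/4) = 5.074 servings → $2.79.
carrots only: max(827/325, 14/1) = 14 servings → $4.90.
hummus + carrots with both tight: 3.274 servings and 0.9024 servings → $2.12.
The minimum over all feasible corners is $2.12.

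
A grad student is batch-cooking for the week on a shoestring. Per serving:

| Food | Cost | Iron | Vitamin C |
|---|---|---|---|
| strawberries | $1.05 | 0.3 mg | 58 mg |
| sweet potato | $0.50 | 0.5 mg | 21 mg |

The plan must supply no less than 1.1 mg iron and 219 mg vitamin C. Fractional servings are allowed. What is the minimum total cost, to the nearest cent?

strawberries only: max(1.1/0.3, 219/58) = 3.776 servings → $3.96.
sweet potato only: max(1.1/0.5, 219/21) = 10.43 servings → $5.21.
strawberries + sweet potato with both targets exact would need a negative amount; discard.
The minimum over all feasible corners is $3.96.

$3.96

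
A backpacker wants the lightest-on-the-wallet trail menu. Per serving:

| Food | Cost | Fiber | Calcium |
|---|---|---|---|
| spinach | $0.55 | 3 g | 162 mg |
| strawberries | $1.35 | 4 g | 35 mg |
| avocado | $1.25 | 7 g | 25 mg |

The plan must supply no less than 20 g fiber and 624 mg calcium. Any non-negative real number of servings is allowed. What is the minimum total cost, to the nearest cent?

$3.62

With two linear requirements the optimum uses one or two foods; enumerate the corners.
spinach only: max(20/3, 624/162) = 6.667 servings → $3.67.
strawberries only: max(20/4, 624/35) = 17.83 servings → $24.07.
avocado only: max(20/7, 624/25) = 24.96 servings → $31.20.
spinach + strawberries with both tight: 3.308 servings and 2.519 servings → $5.22.
spinach + avocado with both tight: 3.653 servings and 1.292 servings → $3.62.
strawberries + avocado with both targets exact would need a negative amount; discard.
Cheapest feasible corner: $3.62.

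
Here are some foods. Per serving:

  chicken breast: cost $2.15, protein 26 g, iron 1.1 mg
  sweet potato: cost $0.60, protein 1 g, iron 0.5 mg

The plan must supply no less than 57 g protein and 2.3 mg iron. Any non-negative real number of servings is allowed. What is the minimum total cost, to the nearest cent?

This is a tiny linear program; its minimum lies at a vertex of the feasible set. List the vertices and price them.
chicken breast only: max(57/26, 2.3/1.1) = 2.192 servings → $4.71.
sweet potato only: max(57/1, 2.3/0.5) = 57 servings → $34.20.
chicken breast + sweet potato: the both-tight solution has a negative serving — not a feasible corner.
Cheapest feasible corner: $4.71.

$4.71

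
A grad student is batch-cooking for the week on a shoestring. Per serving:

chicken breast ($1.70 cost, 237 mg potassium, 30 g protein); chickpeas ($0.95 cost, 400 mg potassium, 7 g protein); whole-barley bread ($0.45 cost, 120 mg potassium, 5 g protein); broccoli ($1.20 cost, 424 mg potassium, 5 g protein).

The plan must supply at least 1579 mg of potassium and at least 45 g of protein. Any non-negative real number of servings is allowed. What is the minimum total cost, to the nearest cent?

$4.51

Minimising a linear cost over {potassium ≥ 1579, protein ≥ 45, servings ≥ 0} — the optimum is at a vertex, using one or two foods.
chicken breast only: max(1579/237, 45/30) = 6.662 servings → $11.33.
chickpeas only: max(1579/400, 45/7) = 6.429 servings → $6.11.
whole-barley bread only: max(1579/120, 45/5) = 13.16 servings → $5.92.
broccoli only: max(1579/424, 45/5) = 9 servings → $10.80.
chicken breast + chickpeas with both tight: 0.6718 servings and 3.549 servings → $4.51.
chicken breast + whole-barley bread with both targets exact would need a negative amount; discard.
chicken breast + broccoli with both tight: 0.9697 servings and 3.182 servings → $5.47.
chickpeas + whole-barley bread with both tight: 2.151 servings and 5.989 servings → $4.74.
chickpeas + broccoli: the both-tight solution has a negative serving — not a feasible corner.
whole-barley bread + broccoli with both tight: 7.359 servings and 1.641 servings → $5.28.
So the least-cost plan costs $4.51.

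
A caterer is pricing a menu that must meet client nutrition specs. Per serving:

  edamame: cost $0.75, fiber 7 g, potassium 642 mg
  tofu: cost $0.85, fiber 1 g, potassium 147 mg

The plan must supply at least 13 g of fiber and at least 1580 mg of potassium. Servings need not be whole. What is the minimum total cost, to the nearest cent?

With two linear requirements the optimum uses one or two foods; enumerate the corners.
edamame only: max(13/7, 1580/642) = 2.461 servings → $1.85.
tofu only: max(13/1, 1580/147) = 13 servings → $11.05.
edamame + tofu with both tight: 0.8553 servings and 7.013 servings → $6.60.
So the least-cost plan costs $1.85.

$1.85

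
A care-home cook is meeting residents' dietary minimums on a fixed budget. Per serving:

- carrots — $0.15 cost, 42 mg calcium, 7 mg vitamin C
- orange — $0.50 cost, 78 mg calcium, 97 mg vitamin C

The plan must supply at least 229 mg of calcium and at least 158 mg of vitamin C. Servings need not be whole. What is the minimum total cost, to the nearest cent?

$1.13

The cheapest plan sits at a corner of the feasible region — with two constraints it uses at most two foods.
carrots only: max(229/42, 158/7) = 22.57 servings → $3.39.
orange only: max(229/78, 158/97) = 2.936 servings → $1.47.
carrots + orange with both tight: 2.803 servings and 1.427 servings → $1.13.
Cheapest feasible corner: $1.13.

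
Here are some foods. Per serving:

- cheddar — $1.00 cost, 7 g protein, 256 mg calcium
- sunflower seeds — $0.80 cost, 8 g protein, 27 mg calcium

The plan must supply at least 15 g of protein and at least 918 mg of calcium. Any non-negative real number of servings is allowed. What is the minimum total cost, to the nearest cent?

For a min-cost LP with two ≥-constraints, a basic feasible solution has at most two positive variables.
cheddar only: max(15/7, 918/256) = 3.586 servings → $3.59.
sunflower seeds only: max(15/8, 918/27) = 34 servings → $27.20.
cheddar + sunflower seeds: intersection lies outside the first quadrant.
Cheapest feasible corner: $3.59.

$3.59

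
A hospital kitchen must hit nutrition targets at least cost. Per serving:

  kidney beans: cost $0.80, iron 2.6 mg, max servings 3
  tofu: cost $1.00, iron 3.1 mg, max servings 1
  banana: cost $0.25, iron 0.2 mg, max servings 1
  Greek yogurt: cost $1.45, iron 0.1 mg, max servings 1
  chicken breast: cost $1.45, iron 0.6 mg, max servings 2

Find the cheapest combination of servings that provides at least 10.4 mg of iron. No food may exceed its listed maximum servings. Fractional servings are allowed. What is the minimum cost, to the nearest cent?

Cost per mg of iron: kidney beans $0.3077, tofu $0.3226, banana $1.2500, chicken breast $2.4167, Greek yogurt $14.5000.
Take 3 servings of kidney beans: +7.8 mg iron for $2.40 (total $2.40, still need 2.6 mg).
Take 0.8387 servings of tofu: +2.6 mg iron for $0.84 (total $3.24, still need 0.0 mg).
Filling from the cheapest source first is optimal under one linear minimum: $3.24.

$3.24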